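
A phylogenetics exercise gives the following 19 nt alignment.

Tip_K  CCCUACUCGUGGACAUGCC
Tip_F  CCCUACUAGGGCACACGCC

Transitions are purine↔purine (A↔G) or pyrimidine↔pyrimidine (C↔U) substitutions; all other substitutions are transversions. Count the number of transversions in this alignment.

The sequences differ at positions 8 (C/A, transversion), 10 (U/G, transversion), 12 (G/C, transversion), 16 (U/C, transition).
Of the 4 differences, 1 transition and 3 transversions, so the answer is 3.

3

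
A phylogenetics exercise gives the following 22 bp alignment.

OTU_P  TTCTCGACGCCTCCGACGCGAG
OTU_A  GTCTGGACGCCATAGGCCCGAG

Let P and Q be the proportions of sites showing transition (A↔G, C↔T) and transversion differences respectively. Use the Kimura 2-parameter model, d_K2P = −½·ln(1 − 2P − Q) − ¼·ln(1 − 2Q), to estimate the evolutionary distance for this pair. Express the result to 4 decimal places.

0.4146

Mismatches occur at site 1 (T/G, transversion), site 5 (C/G, transversion), site 12 (T/A, transversion), site 13 (C/T, transition), site 14 (C/A, transversion), site 16 (A/G, transition), site 18 (G/C, transversion).
Of the 7 differences, 2 transitions and 5 transversions over 22 sites: P = 2/22 = 0.090909, Q = 5/22 = 0.227273.
d = −0.5·ln(0.590909) − 0.25·ln(0.545454) = −0.5·(-0.526093) − 0.25·(-0.606137) = 0.4146.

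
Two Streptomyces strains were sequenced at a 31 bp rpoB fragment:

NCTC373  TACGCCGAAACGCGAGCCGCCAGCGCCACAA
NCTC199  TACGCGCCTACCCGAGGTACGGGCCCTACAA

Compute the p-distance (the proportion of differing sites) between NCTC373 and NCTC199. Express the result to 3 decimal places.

The sequences differ at positions 6 (C/G), 7 (G/C), 8 (A/C), 9 (A/T), 12 (G/C), 17 (C/G), 18 (C/T), 19 (G/A), 21 (C/G), 22 (A/G), 25 (G/C), 27 (C/T).
There are 12 differences over 31 sites, so p = 12/31 = 0.387.

0.387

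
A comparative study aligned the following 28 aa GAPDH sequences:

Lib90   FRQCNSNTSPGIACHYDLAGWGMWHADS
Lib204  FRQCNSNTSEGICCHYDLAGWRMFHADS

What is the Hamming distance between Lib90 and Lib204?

4

The sequences differ at positions 10 (P/E), 13 (A/C), 22 (G/R), 24 (W/F).
That gives 4 mismatches out of 28 aligned sites, so the Hamming distance is 4.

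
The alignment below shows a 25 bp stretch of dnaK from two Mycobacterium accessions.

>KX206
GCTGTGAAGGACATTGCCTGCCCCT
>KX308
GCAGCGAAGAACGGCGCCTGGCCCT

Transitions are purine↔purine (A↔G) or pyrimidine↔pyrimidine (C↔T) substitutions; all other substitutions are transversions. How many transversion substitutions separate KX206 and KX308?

Mismatches occur at site 3 (T↔A, transversion), site 5 (T↔C, transition), site 10 (G↔A, transition), site 13 (A↔G, transition), site 14 (T↔G, transversion), site 15 (T↔C, transition), site 21 (C↔G, transversion).
Of the 7 differences, 4 transitions and 3 transversions, so the answer is 3.

3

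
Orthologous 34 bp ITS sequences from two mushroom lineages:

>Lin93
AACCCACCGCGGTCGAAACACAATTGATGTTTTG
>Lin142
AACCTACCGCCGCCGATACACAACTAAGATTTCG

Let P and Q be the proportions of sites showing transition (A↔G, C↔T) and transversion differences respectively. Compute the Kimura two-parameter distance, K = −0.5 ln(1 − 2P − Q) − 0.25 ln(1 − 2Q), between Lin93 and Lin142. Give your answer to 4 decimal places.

0.3395

Mismatches occur at site 5 (C→T, transition), site 11 (G→C, transversion), site 13 (T→C, transition), site 17 (A→T, transversion), site 24 (T→C, transition), site 26 (G→A, transition), site 28 (T→G, transversion), site 29 (G→A, transition), site 33 (T→C, transition).
Of the 9 differences, 6 transitions and 3 transversions over 34 sites: P = 6/34 = 0.176471, Q = 3/34 = 0.088235.
d = −0.5·ln(0.558823) − 0.25·ln(0.823530) = −0.5·(-0.581922) − 0.25·(-0.194155) = 0.3395.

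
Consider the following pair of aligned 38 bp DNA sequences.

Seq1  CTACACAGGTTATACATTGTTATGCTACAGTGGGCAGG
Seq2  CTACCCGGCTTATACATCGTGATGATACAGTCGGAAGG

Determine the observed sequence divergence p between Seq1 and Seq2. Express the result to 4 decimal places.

0.2105

Differing sites — 5:A/C; 7:A/G; 9:G/C; 18:T/C; 21:T/G; 25:C/A; 32:G/C; 35:C/A.
There are 8 differences over 38 sites, so p = 8/38 = 0.2105.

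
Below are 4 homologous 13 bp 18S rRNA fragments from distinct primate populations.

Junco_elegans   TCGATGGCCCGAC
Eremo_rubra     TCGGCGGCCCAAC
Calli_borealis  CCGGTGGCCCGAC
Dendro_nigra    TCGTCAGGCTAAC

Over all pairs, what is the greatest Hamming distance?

Pairwise Hamming distances:
  Junco_elegans vs Eremo_rubra: 3
  Junco_elegans vs Calli_borealis: 2
  Junco_elegans vs Dendro_nigra: 6
  Eremo_rubra vs Calli_borealis: 3
  Eremo_rubra vs Dendro_nigra: 4
  Calli_borealis vs Dendro_nigra: 7
The largest is 7, between Calli_borealis and Dendro_nigra.

7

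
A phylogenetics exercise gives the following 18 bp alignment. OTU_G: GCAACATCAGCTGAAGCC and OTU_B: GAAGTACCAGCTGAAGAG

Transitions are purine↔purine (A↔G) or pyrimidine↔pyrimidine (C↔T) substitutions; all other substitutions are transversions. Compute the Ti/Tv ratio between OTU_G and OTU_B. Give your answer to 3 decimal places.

Differing sites — 2:C/A (Tv); 4:A/G (Ti); 5:C/T (Ti); 7:T/C (Ti); 17:C/A (Tv); 18:C/G (Tv).
Of the 6 differences, 3 transitions and 3 transversions, so Ti/Tv = 3/3 = 1.000.

1.000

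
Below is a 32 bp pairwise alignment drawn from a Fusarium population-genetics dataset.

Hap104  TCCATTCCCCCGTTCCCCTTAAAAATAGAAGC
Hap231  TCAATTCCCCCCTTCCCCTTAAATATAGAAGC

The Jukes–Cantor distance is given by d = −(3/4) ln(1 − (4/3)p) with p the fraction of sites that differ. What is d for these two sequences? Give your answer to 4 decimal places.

0.1001

Differing sites — 3:C/A; 12:G/C; 24:A/T.
p = 3/32 = 0.093750.
d = −0.75 · ln(1 − (4/3)·0.093750) = −0.75 · ln(0.875000) = −0.75 · (-0.133531) = 0.1001.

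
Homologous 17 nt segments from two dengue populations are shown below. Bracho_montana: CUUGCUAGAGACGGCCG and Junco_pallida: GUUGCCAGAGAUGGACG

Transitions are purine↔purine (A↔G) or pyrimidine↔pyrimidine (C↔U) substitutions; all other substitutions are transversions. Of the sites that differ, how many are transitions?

2

Differing sites — 1:C/G (Tv); 6:U/C (Ti); 12:C/U (Ti); 15:C/A (Tv).
Of the 4 differences, 2 transitions and 2 transversions, so the answer is 2.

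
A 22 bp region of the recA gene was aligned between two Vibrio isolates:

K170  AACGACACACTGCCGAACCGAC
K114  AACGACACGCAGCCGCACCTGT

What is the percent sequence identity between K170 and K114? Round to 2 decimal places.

Mismatches occur at site 9 (A↔G), site 11 (T↔A), site 16 (A↔C), site 20 (G↔T), site 21 (A↔G), site 22 (C↔T).
16 of the 22 sites match, so the percent identity is 16/22 × 100 = 72.73%.

72.73%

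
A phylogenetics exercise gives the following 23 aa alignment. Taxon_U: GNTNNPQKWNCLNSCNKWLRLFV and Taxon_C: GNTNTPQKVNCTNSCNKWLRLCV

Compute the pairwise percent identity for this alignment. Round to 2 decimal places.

82.61%

The sequences differ at positions 5 (N/T), 9 (W/V), 12 (L/T), 22 (F/C).
19 of the 23 sites match, so the percent identity is 19/23 × 100 = 82.61%.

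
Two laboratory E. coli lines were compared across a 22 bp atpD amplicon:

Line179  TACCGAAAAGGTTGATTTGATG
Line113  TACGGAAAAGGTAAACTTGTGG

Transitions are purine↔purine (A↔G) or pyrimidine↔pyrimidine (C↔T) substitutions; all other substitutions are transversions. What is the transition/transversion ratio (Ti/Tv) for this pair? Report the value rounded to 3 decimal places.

Differing sites — 4:C/G (Tv); 13:T/A (Tv); 14:G/A (Ti); 16:T/C (Ti); 20:A/T (Tv); 21:T/G (Tv).
Of the 6 differences, 2 transitions and 4 transversions, so Ti/Tv = 2/4 = 0.500.

0.500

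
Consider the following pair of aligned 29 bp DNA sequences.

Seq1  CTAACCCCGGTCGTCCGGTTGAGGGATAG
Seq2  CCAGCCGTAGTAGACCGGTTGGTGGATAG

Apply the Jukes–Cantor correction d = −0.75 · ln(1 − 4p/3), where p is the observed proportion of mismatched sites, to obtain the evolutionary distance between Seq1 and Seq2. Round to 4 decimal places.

Mismatches occur at site 2 (T↔C), site 4 (A↔G), site 7 (C↔G), site 8 (C↔T), site 9 (G↔A), site 12 (C↔A), site 14 (T↔A), site 22 (A↔G), site 23 (G↔T).
p = 9/29 = 0.310345.
d = −0.75 · ln(1 − (4/3)·0.310345) = −0.75 · ln(0.586207) = −0.75 · (-0.534082) = 0.4006.

0.4006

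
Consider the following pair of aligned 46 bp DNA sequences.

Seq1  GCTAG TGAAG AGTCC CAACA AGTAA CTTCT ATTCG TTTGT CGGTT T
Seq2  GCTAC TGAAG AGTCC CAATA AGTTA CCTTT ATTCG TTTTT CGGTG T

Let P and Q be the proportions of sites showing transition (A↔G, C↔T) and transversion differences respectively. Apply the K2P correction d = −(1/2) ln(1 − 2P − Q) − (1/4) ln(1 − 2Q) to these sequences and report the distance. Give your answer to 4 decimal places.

The sequences differ at positions 5 (G/C, transversion), 19 (C/T, transition), 24 (A/T, transversion), 27 (T/C, transition), 29 (C/T, transition), 39 (G/T, transversion), 45 (T/G, transversion).
Of the 7 differences, 3 transitions and 4 transversions over 46 sites: P = 3/46 = 0.065217, Q = 4/46 = 0.086957.
d = −0.5·ln(0.782609) − 0.25·ln(0.826086) = −0.5·(-0.245122) − 0.25·(-0.191056) = 0.1703.

0.1703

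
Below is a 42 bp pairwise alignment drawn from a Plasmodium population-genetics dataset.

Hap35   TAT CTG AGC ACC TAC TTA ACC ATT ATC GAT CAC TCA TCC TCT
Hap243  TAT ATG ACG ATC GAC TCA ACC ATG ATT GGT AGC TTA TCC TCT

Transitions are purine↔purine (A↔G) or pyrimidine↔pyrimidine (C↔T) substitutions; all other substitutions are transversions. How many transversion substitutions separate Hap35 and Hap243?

6

Differing sites — 4:C/A (Tv); 8:G/C (Tv); 9:C/G (Tv); 11:C/T (Ti); 13:T/G (Tv); 17:T/C (Ti); 24:T/G (Tv); 27:C/T (Ti); 29:A/G (Ti); 31:C/A (Tv); 32:A/G (Ti); 35:C/T (Ti).
Of the 12 differences, 6 transitions and 6 transversions, so the answer is 6.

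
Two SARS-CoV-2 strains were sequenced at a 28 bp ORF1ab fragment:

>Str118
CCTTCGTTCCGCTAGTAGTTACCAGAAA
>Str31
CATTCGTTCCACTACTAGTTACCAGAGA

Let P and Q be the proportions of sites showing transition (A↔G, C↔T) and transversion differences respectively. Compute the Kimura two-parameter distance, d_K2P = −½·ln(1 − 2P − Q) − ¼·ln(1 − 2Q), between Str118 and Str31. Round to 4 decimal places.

Mismatches occur at site 2 (C→A, transversion), site 11 (G→A, transition), site 15 (G→C, transversion), site 27 (A→G, transition).
Of the 4 differences, 2 transitions and 2 transversions over 28 sites: P = 2/28 = 0.071429, Q = 2/28 = 0.071429.
d = −0.5·ln(0.785713) − 0.25·ln(0.857142) = −0.5·(-0.241164) − 0.25·(-0.154152) = 0.1591.

0.1591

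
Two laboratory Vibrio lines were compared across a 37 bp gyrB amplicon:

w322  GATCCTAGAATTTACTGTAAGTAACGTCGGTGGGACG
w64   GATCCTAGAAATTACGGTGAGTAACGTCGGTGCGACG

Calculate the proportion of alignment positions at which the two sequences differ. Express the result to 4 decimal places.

Differing sites — 11:T/A; 16:T/G; 19:A/G; 33:G/C.
There are 4 differences over 37 sites, so p = 4/37 = 0.1081.

0.1081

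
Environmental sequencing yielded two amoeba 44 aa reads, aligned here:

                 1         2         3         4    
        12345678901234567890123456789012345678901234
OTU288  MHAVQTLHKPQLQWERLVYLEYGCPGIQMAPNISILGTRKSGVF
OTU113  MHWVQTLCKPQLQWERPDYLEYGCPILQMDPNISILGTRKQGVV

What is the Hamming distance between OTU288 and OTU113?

Mismatches occur at site 3 (A↔W), site 8 (H↔C), site 17 (L↔P), site 18 (V↔D), site 26 (G↔I), site 27 (I↔L), site 30 (A↔D), site 41 (S↔Q), site 44 (F↔V).
That gives 9 mismatches out of 44 aligned sites, so the Hamming distance is 9.

9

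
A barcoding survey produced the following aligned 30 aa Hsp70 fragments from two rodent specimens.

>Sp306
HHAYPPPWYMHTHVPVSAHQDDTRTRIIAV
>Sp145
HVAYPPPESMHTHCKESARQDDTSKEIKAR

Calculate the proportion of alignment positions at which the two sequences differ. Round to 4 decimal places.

0.4000

Mismatches occur at site 2 (H→V), site 8 (W→E), site 9 (Y→S), site 14 (V→C), site 15 (P→K), site 16 (V→E), site 19 (H→R), site 24 (R→S), site 25 (T→K), site 26 (R→E), site 28 (I→K), site 30 (V→R).
There are 12 differences over 30 sites, so p = 12/30 = 0.4000.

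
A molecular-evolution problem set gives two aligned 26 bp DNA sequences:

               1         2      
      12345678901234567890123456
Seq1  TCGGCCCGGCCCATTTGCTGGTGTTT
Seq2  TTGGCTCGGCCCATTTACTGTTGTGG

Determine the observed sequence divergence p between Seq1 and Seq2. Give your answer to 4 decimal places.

0.2308

Differing sites — 2:C/T; 6:C/T; 17:G/A; 21:G/T; 25:T/G; 26:T/G.
There are 6 differences over 26 sites, so p = 6/26 = 0.2308.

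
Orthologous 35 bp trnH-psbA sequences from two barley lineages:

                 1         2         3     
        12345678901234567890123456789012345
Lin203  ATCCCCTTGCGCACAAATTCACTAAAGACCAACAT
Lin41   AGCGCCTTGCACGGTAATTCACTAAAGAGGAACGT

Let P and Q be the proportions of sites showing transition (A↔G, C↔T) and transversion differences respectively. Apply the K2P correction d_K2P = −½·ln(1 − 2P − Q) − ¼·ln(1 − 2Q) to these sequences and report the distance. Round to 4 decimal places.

The sequences differ at positions 2 (T/G, transversion), 4 (C/G, transversion), 11 (G/A, transition), 13 (A/G, transition), 14 (C/G, transversion), 15 (A/T, transversion), 29 (C/G, transversion), 30 (C/G, transversion), 34 (A/G, transition).
Of the 9 differences, 3 transitions and 6 transversions over 35 sites: P = 3/35 = 0.085714, Q = 6/35 = 0.171429.
d = −0.5·ln(0.657143) − 0.25·ln(0.657142) = −0.5·(-0.419854) − 0.25·(-0.419855) = 0.3149.

0.3149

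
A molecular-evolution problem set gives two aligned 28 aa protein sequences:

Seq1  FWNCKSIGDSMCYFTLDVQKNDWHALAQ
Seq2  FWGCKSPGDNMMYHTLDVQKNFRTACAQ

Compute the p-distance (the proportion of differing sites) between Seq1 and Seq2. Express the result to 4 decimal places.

Mismatches occur at site 3 (N/G), site 7 (I/P), site 10 (S/N), site 12 (C/M), site 14 (F/H), site 22 (D/F), site 23 (W/R), site 24 (H/T), site 26 (L/C).
There are 9 differences over 28 sites, so p = 9/28 = 0.3214.

0.3214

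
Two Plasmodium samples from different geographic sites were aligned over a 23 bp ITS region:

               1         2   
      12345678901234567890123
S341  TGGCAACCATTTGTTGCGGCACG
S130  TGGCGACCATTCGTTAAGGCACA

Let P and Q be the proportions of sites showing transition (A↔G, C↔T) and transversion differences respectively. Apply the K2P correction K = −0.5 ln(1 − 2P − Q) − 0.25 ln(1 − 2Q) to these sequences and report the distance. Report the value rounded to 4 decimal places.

0.2710

Mismatches occur at site 5 (A/G, transition), site 12 (T/C, transition), site 16 (G/A, transition), site 17 (C/A, transversion), site 23 (G/A, transition).
Of the 5 differences, 4 transitions and 1 transversion over 23 sites: P = 4/23 = 0.173913, Q = 1/23 = 0.043478.
d = −0.5·ln(0.608696) − 0.25·ln(0.913044) = −0.5·(-0.496436) − 0.25·(-0.090971) = 0.2710.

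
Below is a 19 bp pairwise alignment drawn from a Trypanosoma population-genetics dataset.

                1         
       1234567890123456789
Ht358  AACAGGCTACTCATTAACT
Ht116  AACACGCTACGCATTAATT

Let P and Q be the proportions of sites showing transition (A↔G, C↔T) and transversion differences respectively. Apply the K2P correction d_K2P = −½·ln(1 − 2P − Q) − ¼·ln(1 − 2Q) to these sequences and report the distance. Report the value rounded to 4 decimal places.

0.1773

Mismatches occur at site 5 (G→C, transversion), site 11 (T→G, transversion), site 18 (C→T, transition).
Of the 3 differences, 1 transition and 2 transversions over 19 sites: P = 1/19 = 0.052632, Q = 2/19 = 0.105263.
d = −0.5·ln(0.789473) − 0.25·ln(0.789474) = −0.5·(-0.236390) − 0.25·(-0.236388) = 0.1773.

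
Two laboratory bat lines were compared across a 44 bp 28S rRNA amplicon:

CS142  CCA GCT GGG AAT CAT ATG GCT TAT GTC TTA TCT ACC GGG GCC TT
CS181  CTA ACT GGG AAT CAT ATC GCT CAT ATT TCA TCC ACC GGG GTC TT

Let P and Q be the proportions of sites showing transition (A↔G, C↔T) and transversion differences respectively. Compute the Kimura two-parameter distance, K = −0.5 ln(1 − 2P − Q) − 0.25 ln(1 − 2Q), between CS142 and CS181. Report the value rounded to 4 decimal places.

0.2558

Mismatches occur at site 2 (C→T, transition), site 4 (G→A, transition), site 18 (G→C, transversion), site 22 (T→C, transition), site 25 (G→A, transition), site 27 (C→T, transition), site 29 (T→C, transition), site 33 (T→C, transition), site 41 (C→T, transition).
Of the 9 differences, 8 transitions and 1 transversion over 44 sites: P = 8/44 = 0.181818, Q = 1/44 = 0.022727.
d = −0.5·ln(0.613637) − 0.25·ln(0.954546) = −0.5·(-0.488352) − 0.25·(-0.046519) = 0.2558.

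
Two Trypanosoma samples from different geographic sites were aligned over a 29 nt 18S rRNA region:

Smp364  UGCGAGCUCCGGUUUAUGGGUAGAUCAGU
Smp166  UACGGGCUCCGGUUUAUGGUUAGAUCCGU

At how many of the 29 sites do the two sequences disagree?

4

The sequences differ at positions 2 (G/A), 5 (A/G), 20 (G/U), 27 (A/C).
That gives 4 mismatches out of 29 aligned sites, so the Hamming distance is 4.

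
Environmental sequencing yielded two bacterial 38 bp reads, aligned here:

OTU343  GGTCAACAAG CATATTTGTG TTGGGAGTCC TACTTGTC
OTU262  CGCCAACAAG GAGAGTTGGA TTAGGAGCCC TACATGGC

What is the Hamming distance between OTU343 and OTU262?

Mismatches occur at site 1 (G↔C), site 3 (T↔C), site 11 (C↔G), site 13 (T↔G), site 15 (T↔G), site 19 (T↔G), site 20 (G↔A), site 23 (G↔A), site 28 (T↔C), site 34 (T↔A), site 37 (T↔G).
That gives 11 mismatches out of 38 aligned sites, so the Hamming distance is 11.

11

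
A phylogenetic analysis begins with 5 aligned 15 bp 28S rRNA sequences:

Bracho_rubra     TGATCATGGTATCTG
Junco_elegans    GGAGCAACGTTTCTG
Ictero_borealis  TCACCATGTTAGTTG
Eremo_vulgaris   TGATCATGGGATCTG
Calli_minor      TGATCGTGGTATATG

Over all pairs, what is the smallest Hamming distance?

1

Pairwise Hamming distances:
  Bracho_rubra vs Junco_elegans: 5
  Bracho_rubra vs Ictero_borealis: 5
  Bracho_rubra vs Eremo_vulgaris: 1
  Bracho_rubra vs Calli_minor: 2
  Junco_elegans vs Ictero_borealis: 9
  Junco_elegans vs Eremo_vulgaris: 6
  Junco_elegans vs Calli_minor: 7
  Ictero_borealis vs Eremo_vulgaris: 6
  Ictero_borealis vs Calli_minor: 6
  Eremo_vulgaris vs Calli_minor: 3
The smallest is 1, between Bracho_rubra and Eremo_vulgaris.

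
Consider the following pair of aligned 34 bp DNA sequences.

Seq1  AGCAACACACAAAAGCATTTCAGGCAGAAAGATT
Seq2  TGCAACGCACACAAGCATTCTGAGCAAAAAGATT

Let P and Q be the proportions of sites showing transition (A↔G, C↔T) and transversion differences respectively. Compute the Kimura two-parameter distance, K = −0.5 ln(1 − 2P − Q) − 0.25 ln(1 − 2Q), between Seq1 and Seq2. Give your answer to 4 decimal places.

0.2966

Differing sites — 1:A/T (Tv); 7:A/G (Ti); 12:A/C (Tv); 20:T/C (Ti); 21:C/T (Ti); 22:A/G (Ti); 23:G/A (Ti); 27:G/A (Ti).
Of the 8 differences, 6 transitions and 2 transversions over 34 sites: P = 6/34 = 0.176471, Q = 2/34 = 0.058824.
d = −0.5·ln(0.588234) − 0.25·ln(0.882352) = −0.5·(-0.530630) − 0.25·(-0.125164) = 0.2966.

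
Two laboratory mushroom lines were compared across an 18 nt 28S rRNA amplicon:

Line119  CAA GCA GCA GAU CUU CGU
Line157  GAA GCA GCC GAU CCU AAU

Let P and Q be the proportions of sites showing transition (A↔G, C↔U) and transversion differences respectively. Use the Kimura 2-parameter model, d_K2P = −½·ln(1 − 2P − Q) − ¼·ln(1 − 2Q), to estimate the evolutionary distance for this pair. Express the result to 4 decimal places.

0.3476

Differing sites — 1:C/G (Tv); 9:A/C (Tv); 14:U/C (Ti); 16:C/A (Tv); 17:G/A (Ti).
Of the 5 differences, 2 transitions and 3 transversions over 18 sites: P = 2/18 = 0.111111, Q = 3/18 = 0.166667.
d = −0.5·ln(0.611111) − 0.25·ln(0.666666) = −0.5·(-0.492477) − 0.25·(-0.405466) = 0.3476.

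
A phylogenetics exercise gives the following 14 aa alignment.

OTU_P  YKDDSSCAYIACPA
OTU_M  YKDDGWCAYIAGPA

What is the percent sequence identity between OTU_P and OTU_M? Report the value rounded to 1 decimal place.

Mismatches occur at site 5 (S→G), site 6 (S→W), site 12 (C→G).
11 of the 14 sites match, so the percent identity is 11/14 × 100 = 78.6%.

78.6%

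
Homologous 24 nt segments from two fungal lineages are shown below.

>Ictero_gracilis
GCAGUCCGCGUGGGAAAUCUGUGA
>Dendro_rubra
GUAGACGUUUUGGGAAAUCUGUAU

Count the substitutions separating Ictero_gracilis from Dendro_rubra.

8

Differing sites — 2:C/U; 5:U/A; 7:C/G; 8:G/U; 9:C/U; 10:G/U; 23:G/A; 24:A/U.
That gives 8 mismatches out of 24 aligned sites, so the Hamming distance is 8.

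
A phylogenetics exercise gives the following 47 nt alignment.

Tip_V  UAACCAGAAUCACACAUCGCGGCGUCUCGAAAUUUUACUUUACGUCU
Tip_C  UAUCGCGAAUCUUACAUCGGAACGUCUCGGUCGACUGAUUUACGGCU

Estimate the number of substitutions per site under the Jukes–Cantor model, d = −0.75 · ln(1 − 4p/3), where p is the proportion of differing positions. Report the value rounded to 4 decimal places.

Mismatches occur at site 3 (A→U), site 5 (C→G), site 6 (A→C), site 12 (A→U), site 13 (C→U), site 20 (C→G), site 21 (G→A), site 22 (G→A), site 30 (A→G), site 31 (A→U), site 32 (A→C), site 33 (U→G), site 34 (U→A), site 35 (U→C), site 37 (A→G), site 38 (C→A), site 45 (U→G).
p = 17/47 = 0.361702.
d = −0.75 · ln(1 − (4/3)·0.361702) = −0.75 · ln(0.517731) = −0.75 · (-0.658299) = 0.4937.

0.4937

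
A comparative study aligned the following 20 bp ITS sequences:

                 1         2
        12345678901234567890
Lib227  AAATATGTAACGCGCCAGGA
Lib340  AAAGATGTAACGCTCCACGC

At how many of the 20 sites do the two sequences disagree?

Mismatches occur at site 4 (T→G), site 14 (G→T), site 18 (G→C), site 20 (A→C).
That gives 4 mismatches out of 20 aligned sites, so the Hamming distance is 4.

4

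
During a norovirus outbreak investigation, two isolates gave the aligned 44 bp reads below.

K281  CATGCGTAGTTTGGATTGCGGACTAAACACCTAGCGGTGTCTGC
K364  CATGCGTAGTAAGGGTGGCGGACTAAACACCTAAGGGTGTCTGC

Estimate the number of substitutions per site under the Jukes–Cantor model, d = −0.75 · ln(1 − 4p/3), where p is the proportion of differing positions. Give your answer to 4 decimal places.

The sequences differ at positions 11 (T/A), 12 (T/A), 15 (A/G), 17 (T/G), 34 (G/A), 35 (C/G).
p = 6/44 = 0.136364.
d = −0.75 · ln(1 − (4/3)·0.136364) = −0.75 · ln(0.818181) = −0.75 · (-0.200672) = 0.1505.

0.1505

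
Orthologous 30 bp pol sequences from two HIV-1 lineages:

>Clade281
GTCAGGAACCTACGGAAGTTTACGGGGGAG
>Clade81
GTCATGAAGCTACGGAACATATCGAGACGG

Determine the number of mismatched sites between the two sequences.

Differing sites — 5:G/T; 9:C/G; 18:G/C; 19:T/A; 21:T/A; 22:A/T; 25:G/A; 27:G/A; 28:G/C; 29:A/G.
That gives 10 mismatches out of 30 aligned sites, so the Hamming distance is 10.

10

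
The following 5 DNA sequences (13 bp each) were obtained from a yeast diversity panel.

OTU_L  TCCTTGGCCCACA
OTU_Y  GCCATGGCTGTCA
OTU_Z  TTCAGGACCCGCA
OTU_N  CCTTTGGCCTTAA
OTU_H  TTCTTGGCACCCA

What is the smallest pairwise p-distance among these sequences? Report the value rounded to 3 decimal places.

Pairwise Hamming distances:
  OTU_L vs OTU_Y: 5
  OTU_L vs OTU_Z: 5
  OTU_L vs OTU_N: 5
  OTU_L vs OTU_H: 3
  OTU_Y vs OTU_Z: 7
  OTU_Y vs OTU_N: 6
  OTU_Y vs OTU_H: 6
  OTU_Z vs OTU_N: 9
  OTU_Z vs OTU_H: 5
  OTU_N vs OTU_H: 7
The smallest is 3 mismatches, between OTU_L and OTU_H; p = 3/13 = 0.231.

0.231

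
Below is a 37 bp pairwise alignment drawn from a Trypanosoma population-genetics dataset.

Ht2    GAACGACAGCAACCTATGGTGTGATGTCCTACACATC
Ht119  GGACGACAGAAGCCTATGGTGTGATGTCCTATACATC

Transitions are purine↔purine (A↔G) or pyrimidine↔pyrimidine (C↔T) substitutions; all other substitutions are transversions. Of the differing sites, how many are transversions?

The sequences differ at positions 2 (A/G, transition), 10 (C/A, transversion), 12 (A/G, transition), 32 (C/T, transition).
Of the 4 differences, 3 transitions and 1 transversion, so the answer is 1.

1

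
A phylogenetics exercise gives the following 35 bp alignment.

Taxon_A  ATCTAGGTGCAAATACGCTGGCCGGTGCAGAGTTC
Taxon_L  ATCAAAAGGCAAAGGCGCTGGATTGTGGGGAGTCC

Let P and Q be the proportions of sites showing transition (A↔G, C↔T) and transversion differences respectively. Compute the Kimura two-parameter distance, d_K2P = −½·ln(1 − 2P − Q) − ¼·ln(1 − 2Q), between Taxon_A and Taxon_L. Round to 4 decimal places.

0.4660

Mismatches occur at site 4 (T→A, transversion), site 6 (G→A, transition), site 7 (G→A, transition), site 8 (T→G, transversion), site 14 (T→G, transversion), site 15 (A→G, transition), site 22 (C→A, transversion), site 23 (C→T, transition), site 24 (G→T, transversion), site 28 (C→G, transversion), site 29 (A→G, transition), site 34 (T→C, transition).
Of the 12 differences, 6 transitions and 6 transversions over 35 sites: P = 6/35 = 0.171429, Q = 6/35 = 0.171429.
d = −0.5·ln(0.485713) − 0.25·ln(0.657142) = −0.5·(-0.722137) − 0.25·(-0.419855) = 0.4660.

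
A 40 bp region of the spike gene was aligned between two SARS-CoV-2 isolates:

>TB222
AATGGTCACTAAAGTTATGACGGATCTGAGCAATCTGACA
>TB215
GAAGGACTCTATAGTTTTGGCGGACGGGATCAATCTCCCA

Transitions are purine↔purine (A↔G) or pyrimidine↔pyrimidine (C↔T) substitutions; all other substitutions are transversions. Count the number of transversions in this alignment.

Mismatches occur at site 1 (A↔G, transition), site 3 (T↔A, transversion), site 6 (T↔A, transversion), site 8 (A↔T, transversion), site 12 (A↔T, transversion), site 17 (A↔T, transversion), site 20 (A↔G, transition), site 25 (T↔C, transition), site 26 (C↔G, transversion), site 27 (T↔G, transversion), site 30 (G↔T, transversion), site 37 (G↔C, transversion), site 38 (A↔C, transversion).
Of the 13 differences, 3 transitions and 10 transversions, so the answer is 10.

10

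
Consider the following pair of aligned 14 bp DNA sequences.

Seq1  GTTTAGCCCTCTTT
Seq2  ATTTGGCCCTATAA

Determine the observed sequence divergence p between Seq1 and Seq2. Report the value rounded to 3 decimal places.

Mismatches occur at site 1 (G/A), site 5 (A/G), site 11 (C/A), site 13 (T/A), site 14 (T/A).
There are 5 differences over 14 sites, so p = 5/14 = 0.357.

0.357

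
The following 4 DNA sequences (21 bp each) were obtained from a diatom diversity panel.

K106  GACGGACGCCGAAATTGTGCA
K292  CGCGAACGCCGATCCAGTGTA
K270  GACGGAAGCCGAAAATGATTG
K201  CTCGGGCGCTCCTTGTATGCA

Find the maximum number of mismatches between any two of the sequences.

15

Pairwise Hamming distances:
  K106 vs K292: 8
  K106 vs K270: 6
  K106 vs K201: 10
  K292 vs K270: 11
  K292 vs K201: 11
  K270 vs K201: 15
The largest is 15, between K270 and K201.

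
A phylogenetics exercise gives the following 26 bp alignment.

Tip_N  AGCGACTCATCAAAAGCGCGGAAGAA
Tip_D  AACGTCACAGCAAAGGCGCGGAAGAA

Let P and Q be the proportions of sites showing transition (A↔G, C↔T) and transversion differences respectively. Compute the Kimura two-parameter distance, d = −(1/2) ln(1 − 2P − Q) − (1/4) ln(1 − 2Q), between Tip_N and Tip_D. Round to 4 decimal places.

Differing sites — 2:G/A (Ti); 5:A/T (Tv); 7:T/A (Tv); 10:T/G (Tv); 15:A/G (Ti).
Of the 5 differences, 2 transitions and 3 transversions over 26 sites: P = 2/26 = 0.076923, Q = 3/26 = 0.115385.
d = −0.5·ln(0.730769) − 0.25·ln(0.769230) = −0.5·(-0.313658) − 0.25·(-0.262365) = 0.2224.

0.2224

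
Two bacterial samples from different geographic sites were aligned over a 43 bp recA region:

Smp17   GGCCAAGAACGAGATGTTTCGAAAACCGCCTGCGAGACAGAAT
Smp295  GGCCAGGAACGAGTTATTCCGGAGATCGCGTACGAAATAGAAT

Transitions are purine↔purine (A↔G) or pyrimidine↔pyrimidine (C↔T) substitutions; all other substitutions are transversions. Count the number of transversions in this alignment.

2

Differing sites — 6:A/G (Ti); 14:A/T (Tv); 16:G/A (Ti); 19:T/C (Ti); 22:A/G (Ti); 24:A/G (Ti); 26:C/T (Ti); 30:C/G (Tv); 32:G/A (Ti); 36:G/A (Ti); 38:C/T (Ti).
Of the 11 differences, 9 transitions and 2 transversions, so the answer is 2.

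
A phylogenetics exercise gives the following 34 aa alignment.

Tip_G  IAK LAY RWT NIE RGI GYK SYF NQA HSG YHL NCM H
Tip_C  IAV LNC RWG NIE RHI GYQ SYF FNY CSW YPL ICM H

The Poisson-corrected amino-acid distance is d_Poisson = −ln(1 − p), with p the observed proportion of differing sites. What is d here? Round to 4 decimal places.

The sequences differ at positions 3 (K/V), 5 (A/N), 6 (Y/C), 9 (T/G), 14 (G/H), 18 (K/Q), 22 (N/F), 23 (Q/N), 24 (A/Y), 25 (H/C), 27 (G/W), 29 (H/P), 31 (N/I).
p = 13/34 = 0.382353.
d = −ln(1 − 0.382353) = −ln(0.617647) = 0.4818.

0.4818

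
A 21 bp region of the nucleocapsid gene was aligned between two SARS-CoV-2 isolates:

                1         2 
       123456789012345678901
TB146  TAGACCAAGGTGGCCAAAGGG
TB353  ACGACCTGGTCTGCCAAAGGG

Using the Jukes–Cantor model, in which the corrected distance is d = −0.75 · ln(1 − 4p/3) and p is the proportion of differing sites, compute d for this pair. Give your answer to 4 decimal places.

Mismatches occur at site 1 (T→A), site 2 (A→C), site 7 (A→T), site 8 (A→G), site 10 (G→T), site 11 (T→C), site 12 (G→T).
p = 7/21 = 0.333333.
d = −0.75 · ln(1 − (4/3)·0.333333) = −0.75 · ln(0.555556) = −0.75 · (-0.587786) = 0.4408.

0.4408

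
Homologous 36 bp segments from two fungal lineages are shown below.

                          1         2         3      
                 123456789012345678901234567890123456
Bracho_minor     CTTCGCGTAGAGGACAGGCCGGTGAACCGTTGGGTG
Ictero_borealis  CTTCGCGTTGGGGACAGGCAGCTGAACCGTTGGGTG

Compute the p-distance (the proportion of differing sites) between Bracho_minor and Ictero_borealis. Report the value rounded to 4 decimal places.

0.1111

The sequences differ at positions 9 (A/T), 11 (A/G), 20 (C/A), 22 (G/C).
There are 4 differences over 36 sites, so p = 4/36 = 0.1111.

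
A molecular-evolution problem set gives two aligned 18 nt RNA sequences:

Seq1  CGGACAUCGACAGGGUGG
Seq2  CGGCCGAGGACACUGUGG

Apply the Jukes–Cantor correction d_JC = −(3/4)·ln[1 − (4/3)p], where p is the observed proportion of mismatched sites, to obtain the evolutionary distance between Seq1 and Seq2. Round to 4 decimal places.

Mismatches occur at site 4 (A→C), site 6 (A→G), site 7 (U→A), site 8 (C→G), site 13 (G→C), site 14 (G→U).
p = 6/18 = 0.333333.
d = −0.75 · ln(1 − (4/3)·0.333333) = −0.75 · ln(0.555556) = −0.75 · (-0.587786) = 0.4408.

0.4408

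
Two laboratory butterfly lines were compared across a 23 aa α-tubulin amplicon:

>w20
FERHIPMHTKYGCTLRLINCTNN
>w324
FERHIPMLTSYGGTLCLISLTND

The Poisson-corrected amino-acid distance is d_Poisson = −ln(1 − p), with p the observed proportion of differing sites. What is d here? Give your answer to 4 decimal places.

Differing sites — 8:H/L; 10:K/S; 13:C/G; 16:R/C; 19:N/S; 20:C/L; 23:N/D.
p = 7/23 = 0.304348.
d = −ln(1 − 0.304348) = −ln(0.695652) = 0.3629.

0.3629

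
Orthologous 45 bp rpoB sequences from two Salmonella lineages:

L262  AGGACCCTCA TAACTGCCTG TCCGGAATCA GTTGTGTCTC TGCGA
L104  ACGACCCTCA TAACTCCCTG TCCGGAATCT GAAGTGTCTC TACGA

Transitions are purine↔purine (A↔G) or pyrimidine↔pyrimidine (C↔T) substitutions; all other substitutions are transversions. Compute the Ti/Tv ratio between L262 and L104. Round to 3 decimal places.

Mismatches occur at site 2 (G↔C, transversion), site 16 (G↔C, transversion), site 30 (A↔T, transversion), site 32 (T↔A, transversion), site 33 (T↔A, transversion), site 42 (G↔A, transition).
Of the 6 differences, 1 transition and 5 transversions, so Ti/Tv = 1/5 = 0.200.

0.200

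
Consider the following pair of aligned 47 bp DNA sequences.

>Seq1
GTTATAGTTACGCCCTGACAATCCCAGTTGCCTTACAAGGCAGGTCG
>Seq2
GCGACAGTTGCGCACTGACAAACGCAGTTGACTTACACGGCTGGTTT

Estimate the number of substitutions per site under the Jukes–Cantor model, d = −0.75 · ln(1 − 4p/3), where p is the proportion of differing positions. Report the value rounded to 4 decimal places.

0.3121

Differing sites — 2:T/C; 3:T/G; 5:T/C; 10:A/G; 14:C/A; 22:T/A; 24:C/G; 31:C/A; 38:A/C; 42:A/T; 46:C/T; 47:G/T.
p = 12/47 = 0.255319.
d = −0.75 · ln(1 − (4/3)·0.255319) = −0.75 · ln(0.659575) = −0.75 · (-0.416160) = 0.3121.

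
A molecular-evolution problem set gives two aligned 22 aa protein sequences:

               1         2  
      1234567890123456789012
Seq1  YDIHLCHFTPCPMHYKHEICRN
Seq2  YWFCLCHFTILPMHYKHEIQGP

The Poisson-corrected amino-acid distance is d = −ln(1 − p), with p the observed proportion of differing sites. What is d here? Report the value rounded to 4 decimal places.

Differing sites — 2:D/W; 3:I/F; 4:H/C; 10:P/I; 11:C/L; 20:C/Q; 21:R/G; 22:N/P.
p = 8/22 = 0.363636.
d = −ln(1 − 0.363636) = −ln(0.636364) = 0.4520.

0.4520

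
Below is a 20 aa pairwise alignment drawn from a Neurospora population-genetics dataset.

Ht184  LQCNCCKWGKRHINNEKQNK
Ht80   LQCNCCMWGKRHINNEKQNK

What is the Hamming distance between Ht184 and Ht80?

The sequences differ at position 7 (K/M).
That gives 1 mismatch out of 20 aligned sites, so the Hamming distance is 1.

1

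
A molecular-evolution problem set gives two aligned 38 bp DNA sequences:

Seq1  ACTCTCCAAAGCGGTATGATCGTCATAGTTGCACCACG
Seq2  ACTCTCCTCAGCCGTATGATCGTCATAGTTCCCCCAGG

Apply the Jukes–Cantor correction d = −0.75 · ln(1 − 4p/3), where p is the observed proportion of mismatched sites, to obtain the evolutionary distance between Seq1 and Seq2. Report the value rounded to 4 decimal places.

0.1773

Differing sites — 8:A/T; 9:A/C; 13:G/C; 31:G/C; 33:A/C; 37:C/G.
p = 6/38 = 0.157895.
d = −0.75 · ln(1 − (4/3)·0.157895) = −0.75 · ln(0.789473) = −0.75 · (-0.236390) = 0.1773.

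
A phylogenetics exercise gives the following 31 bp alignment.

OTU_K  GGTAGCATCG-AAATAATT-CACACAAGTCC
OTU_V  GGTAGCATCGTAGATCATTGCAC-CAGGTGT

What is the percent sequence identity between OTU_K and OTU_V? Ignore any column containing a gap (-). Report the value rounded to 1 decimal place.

Excluding the 3 gap columns leaves 28 comparable sites.
The sequences differ at positions 13 (A/G), 16 (A/C), 27 (A/G), 30 (C/G), 31 (C/T).
23 of the 28 comparable sites match, so the percent identity is 23/28 × 100 = 82.1%.

82.1%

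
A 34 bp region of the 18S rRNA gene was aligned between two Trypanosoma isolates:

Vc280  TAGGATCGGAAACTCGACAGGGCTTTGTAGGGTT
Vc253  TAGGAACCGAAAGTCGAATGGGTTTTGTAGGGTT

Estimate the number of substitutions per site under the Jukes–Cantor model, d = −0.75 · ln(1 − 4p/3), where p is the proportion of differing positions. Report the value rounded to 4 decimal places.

0.2012

The sequences differ at positions 6 (T/A), 8 (G/C), 13 (C/G), 18 (C/A), 19 (A/T), 23 (C/T).
p = 6/34 = 0.176471.
d = −0.75 · ln(1 − (4/3)·0.176471) = −0.75 · ln(0.764705) = −0.75 · (-0.268265) = 0.2012.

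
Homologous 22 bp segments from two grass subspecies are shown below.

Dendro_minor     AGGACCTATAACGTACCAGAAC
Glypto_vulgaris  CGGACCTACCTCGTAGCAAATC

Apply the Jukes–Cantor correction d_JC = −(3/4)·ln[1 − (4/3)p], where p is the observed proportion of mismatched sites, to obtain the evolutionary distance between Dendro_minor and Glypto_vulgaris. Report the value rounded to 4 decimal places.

0.4141

Mismatches occur at site 1 (A→C), site 9 (T→C), site 10 (A→C), site 11 (A→T), site 16 (C→G), site 19 (G→A), site 21 (A→T).
p = 7/22 = 0.318182.
d = −0.75 · ln(1 − (4/3)·0.318182) = −0.75 · ln(0.575757) = −0.75 · (-0.552070) = 0.4141.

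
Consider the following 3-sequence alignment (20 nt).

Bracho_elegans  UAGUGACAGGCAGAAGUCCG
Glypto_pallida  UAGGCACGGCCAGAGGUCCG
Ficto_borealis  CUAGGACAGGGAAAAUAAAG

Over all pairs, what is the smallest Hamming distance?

5

Pairwise Hamming distances:
  Bracho_elegans vs Glypto_pallida: 5
  Bracho_elegans vs Ficto_borealis: 10
  Glypto_pallida vs Ficto_borealis: 13
The smallest is 5, between Bracho_elegans and Glypto_pallida.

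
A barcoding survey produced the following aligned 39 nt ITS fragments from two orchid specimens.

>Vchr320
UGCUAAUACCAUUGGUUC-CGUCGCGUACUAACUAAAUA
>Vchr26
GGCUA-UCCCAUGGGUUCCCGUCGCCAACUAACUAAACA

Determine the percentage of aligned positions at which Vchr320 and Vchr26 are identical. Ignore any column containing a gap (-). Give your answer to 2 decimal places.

Excluding the 2 gap columns leaves 37 comparable sites.
Differing sites — 1:U/G; 8:A/C; 13:U/G; 26:G/C; 27:U/A; 38:U/C.
31 of the 37 comparable sites match, so the percent identity is 31/37 × 100 = 83.78%.

83.78%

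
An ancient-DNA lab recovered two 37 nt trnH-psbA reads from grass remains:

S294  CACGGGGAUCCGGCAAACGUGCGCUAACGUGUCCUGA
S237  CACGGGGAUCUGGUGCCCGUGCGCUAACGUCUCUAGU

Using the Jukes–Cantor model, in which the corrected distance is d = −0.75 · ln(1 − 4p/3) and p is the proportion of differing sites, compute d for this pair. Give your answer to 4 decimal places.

0.2940

Differing sites — 11:C/U; 14:C/U; 15:A/G; 16:A/C; 17:A/C; 31:G/C; 34:C/U; 35:U/A; 37:A/U.
p = 9/37 = 0.243243.
d = −0.75 · ln(1 − (4/3)·0.243243) = −0.75 · ln(0.675676) = −0.75 · (-0.392042) = 0.2940.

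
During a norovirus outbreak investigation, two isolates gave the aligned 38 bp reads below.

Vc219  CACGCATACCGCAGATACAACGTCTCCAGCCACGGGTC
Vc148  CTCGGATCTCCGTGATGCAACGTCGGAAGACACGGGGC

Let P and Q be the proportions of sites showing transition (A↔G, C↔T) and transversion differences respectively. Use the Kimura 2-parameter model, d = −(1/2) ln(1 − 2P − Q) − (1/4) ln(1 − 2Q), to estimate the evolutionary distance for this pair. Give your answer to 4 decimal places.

0.4673

Mismatches occur at site 2 (A→T, transversion), site 5 (C→G, transversion), site 8 (A→C, transversion), site 9 (C→T, transition), site 11 (G→C, transversion), site 12 (C→G, transversion), site 13 (A→T, transversion), site 17 (A→G, transition), site 25 (T→G, transversion), site 26 (C→G, transversion), site 27 (C→A, transversion), site 30 (C→A, transversion), site 37 (T→G, transversion).
Of the 13 differences, 2 transitions and 11 transversions over 38 sites: P = 2/38 = 0.052632, Q = 11/38 = 0.289474.
d = −0.5·ln(0.605262) − 0.25·ln(0.421052) = −0.5·(-0.502094) − 0.25·(-0.864999) = 0.4673.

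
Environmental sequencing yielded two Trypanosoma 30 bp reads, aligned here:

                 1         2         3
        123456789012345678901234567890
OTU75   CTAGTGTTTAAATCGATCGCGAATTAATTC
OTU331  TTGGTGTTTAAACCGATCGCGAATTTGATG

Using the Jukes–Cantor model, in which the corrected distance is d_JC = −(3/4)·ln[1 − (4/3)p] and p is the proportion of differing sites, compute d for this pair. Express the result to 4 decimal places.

Differing sites — 1:C/T; 3:A/G; 13:T/C; 26:A/T; 27:A/G; 28:T/A; 30:C/G.
p = 7/30 = 0.233333.
d = −0.75 · ln(1 − (4/3)·0.233333) = −0.75 · ln(0.688889) = −0.75 · (-0.372675) = 0.2795.

0.2795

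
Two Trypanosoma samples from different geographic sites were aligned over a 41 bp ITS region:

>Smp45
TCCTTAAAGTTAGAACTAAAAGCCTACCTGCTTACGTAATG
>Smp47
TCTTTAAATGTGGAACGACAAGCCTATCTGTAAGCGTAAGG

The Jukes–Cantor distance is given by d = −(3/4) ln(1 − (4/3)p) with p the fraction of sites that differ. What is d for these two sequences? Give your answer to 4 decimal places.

Mismatches occur at site 3 (C/T), site 9 (G/T), site 10 (T/G), site 12 (A/G), site 17 (T/G), site 19 (A/C), site 27 (C/T), site 31 (C/T), site 32 (T/A), site 33 (T/A), site 34 (A/G), site 40 (T/G).
p = 12/41 = 0.292683.
d = −0.75 · ln(1 − (4/3)·0.292683) = −0.75 · ln(0.609756) = −0.75 · (-0.494696) = 0.3710.

0.3710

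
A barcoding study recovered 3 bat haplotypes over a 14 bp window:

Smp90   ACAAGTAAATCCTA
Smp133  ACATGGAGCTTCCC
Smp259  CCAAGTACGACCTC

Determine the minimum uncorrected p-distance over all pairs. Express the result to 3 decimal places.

0.357

Pairwise Hamming distances:
  Smp90 vs Smp133: 7
  Smp90 vs Smp259: 5
  Smp133 vs Smp259: 8
The smallest is 5 mismatches, between Smp90 and Smp259; p = 5/14 = 0.357.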